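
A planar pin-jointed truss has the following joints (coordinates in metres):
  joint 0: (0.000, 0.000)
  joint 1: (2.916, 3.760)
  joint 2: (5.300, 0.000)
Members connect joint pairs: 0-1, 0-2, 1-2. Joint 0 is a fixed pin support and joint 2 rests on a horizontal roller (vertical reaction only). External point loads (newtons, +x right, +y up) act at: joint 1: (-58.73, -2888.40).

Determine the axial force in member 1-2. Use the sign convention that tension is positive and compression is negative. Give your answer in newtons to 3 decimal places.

N=3 nodes, M=3 members, R=3 reactions → 2N=6, M+R=6
member 0 (0-1): L=4.7582, (cx,cy)=(0.6128,0.7902)
member 1 (0-2): L=5.3000, (cx,cy)=(1.0000,0.0000)
member 2 (1-2): L=4.4521, (cx,cy)=(0.5355,-0.8445)
solve A·x = −loads:
  F[0-1] = -1696.8876 N (compression)
  F[0-2] = +981.1808 N (tension)
  F[1-2] = -1832.3405 N (compression)
  Rx@0 = +58.7300 N
  Ry@0 = +1340.9001 N
  Ry@2 = +1547.4999 N

-1832.341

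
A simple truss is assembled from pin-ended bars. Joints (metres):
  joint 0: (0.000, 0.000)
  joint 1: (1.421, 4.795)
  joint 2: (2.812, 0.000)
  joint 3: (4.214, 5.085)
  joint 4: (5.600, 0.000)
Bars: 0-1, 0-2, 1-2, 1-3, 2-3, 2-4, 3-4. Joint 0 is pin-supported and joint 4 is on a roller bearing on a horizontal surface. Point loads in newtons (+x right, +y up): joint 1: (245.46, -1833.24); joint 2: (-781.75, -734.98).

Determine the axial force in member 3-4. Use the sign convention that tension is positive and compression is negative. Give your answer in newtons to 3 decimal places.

-1082.526

N=5 nodes, M=7 members, R=3 reactions → 2N=10, M+R=10
member 0 (0-1): L=5.0011, (cx,cy)=(0.2841,0.9588)
member 1 (0-2): L=2.8120, (cx,cy)=(1.0000,0.0000)
member 2 (1-2): L=4.9927, (cx,cy)=(0.2786,-0.9604)
member 3 (1-3): L=2.8080, (cx,cy)=(0.9947,0.1033)
member 4 (2-3): L=5.2747, (cx,cy)=(0.2658,0.9640)
member 5 (2-4): L=2.7880, (cx,cy)=(1.0000,0.0000)
member 6 (3-4): L=5.2705, (cx,cy)=(0.2630,-0.9648)
solve A·x = −loads:
  F[0-1] = -1589.2999 N (compression)
  F[0-2] = -84.7127 N (compression)
  F[1-2] = -385.9355 N (compression)
  F[1-3] = -592.6819 N (compression)
  F[2-3] = +1146.8886 N (tension)
  F[2-4] = +284.6751 N (tension)
  F[3-4] = -1082.5262 N (compression)
  Rx@0 = +536.2900 N
  Ry@0 = +1523.7953 N
  Ry@4 = +1044.4247 N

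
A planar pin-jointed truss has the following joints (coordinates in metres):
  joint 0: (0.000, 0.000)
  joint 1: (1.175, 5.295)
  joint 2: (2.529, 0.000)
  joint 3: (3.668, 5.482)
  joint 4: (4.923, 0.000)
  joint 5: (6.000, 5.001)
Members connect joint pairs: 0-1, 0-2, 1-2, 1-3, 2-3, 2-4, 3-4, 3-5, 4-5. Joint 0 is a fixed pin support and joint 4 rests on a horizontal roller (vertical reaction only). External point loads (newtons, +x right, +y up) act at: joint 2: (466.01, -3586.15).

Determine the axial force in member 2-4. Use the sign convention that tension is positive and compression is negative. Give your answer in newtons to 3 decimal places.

N=6 nodes, M=9 members, R=3 reactions → 2N=12, M+R=12
member 0 (0-1): L=5.4238, (cx,cy)=(0.2166,0.9763)
member 1 (0-2): L=2.5290, (cx,cy)=(1.0000,0.0000)
member 2 (1-2): L=5.4654, (cx,cy)=(0.2477,-0.9688)
member 3 (1-3): L=2.5000, (cx,cy)=(0.9972,0.0748)
member 4 (2-3): L=5.5991, (cx,cy)=(0.2034,0.9791)
member 5 (2-4): L=2.3940, (cx,cy)=(1.0000,0.0000)
member 6 (3-4): L=5.6238, (cx,cy)=(0.2232,-0.9748)
member 7 (3-5): L=2.3811, (cx,cy)=(0.9794,-0.2020)
member 8 (4-5): L=5.1157, (cx,cy)=(0.2105,0.9776)
solve A·x = −loads:
  F[0-1] = -1786.3263 N (compression)
  F[0-2] = +852.9955 N (tension)
  F[1-2] = +1736.7438 N (tension)
  F[1-3] = -819.5447 N (compression)
  F[2-3] = +1944.1999 N (tension)
  F[2-4] = +421.7471 N (tension)
  F[3-4] = -1889.9043 N (compression)
  F[3-5] = +0.0000 N (tension)
  F[4-5] = -0.0000 N (compression)
  Rx@0 = -466.0100 N
  Ry@0 = +1743.9048 N
  Ry@4 = +1842.2452 N

421.747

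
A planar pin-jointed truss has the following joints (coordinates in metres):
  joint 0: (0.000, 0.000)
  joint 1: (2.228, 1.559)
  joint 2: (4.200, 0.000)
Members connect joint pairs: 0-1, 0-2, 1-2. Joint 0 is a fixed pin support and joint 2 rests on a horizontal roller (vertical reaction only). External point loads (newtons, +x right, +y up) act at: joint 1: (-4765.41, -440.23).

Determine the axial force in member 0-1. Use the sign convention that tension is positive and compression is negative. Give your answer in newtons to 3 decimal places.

N=3 nodes, M=3 members, R=3 reactions → 2N=6, M+R=6
member 0 (0-1): L=2.7193, (cx,cy)=(0.8193,0.5733)
member 1 (0-2): L=4.2000, (cx,cy)=(1.0000,0.0000)
member 2 (1-2): L=2.5138, (cx,cy)=(0.7845,-0.6202)
solve A·x = −loads:
  F[0-1] = -3445.8820 N (compression)
  F[0-2] = -1942.0763 N (compression)
  F[1-2] = +2475.6695 N (tension)
  Rx@0 = +4765.4100 N
  Ry@0 = +1975.5733 N
  Ry@2 = -1535.3433 N

-3445.882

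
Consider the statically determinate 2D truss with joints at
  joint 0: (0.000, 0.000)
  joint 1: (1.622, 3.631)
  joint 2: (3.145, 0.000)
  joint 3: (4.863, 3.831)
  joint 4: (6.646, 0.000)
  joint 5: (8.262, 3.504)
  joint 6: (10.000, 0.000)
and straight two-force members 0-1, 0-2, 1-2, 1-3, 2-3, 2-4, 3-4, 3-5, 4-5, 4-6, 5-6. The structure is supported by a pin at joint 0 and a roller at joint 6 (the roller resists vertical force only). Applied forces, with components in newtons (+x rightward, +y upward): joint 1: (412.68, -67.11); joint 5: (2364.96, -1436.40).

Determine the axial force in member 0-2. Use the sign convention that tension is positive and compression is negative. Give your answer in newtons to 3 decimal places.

2477.159

N=7 nodes, M=11 members, R=3 reactions → 2N=14, M+R=14
member 0 (0-1): L=3.9768, (cx,cy)=(0.4079,0.9130)
member 1 (0-2): L=3.1450, (cx,cy)=(1.0000,0.0000)
member 2 (1-2): L=3.9375, (cx,cy)=(0.3868,-0.9222)
member 3 (1-3): L=3.2472, (cx,cy)=(0.9981,0.0616)
member 4 (2-3): L=4.1986, (cx,cy)=(0.4092,0.9125)
member 5 (2-4): L=3.5010, (cx,cy)=(1.0000,0.0000)
member 6 (3-4): L=4.2256, (cx,cy)=(0.4220,-0.9066)
member 7 (3-5): L=3.4147, (cx,cy)=(0.9954,-0.0958)
member 8 (4-5): L=3.8587, (cx,cy)=(0.4188,0.9081)
member 9 (4-6): L=3.3540, (cx,cy)=(1.0000,0.0000)
member 10 (5-6): L=3.9114, (cx,cy)=(0.4443,-0.8959)
solve A·x = −loads:
  F[0-1] = +736.7181 N (tension)
  F[0-2] = +2477.1590 N (tension)
  F[1-2] = -789.2831 N (compression)
  F[1-3] = +193.4601 N (tension)
  F[2-3] = +797.6859 N (tension)
  F[2-4] = +1845.4654 N (tension)
  F[3-4] = -911.9179 N (compression)
  F[3-5] = +908.4556 N (tension)
  F[4-5] = +910.4489 N (tension)
  F[4-6] = +1079.3878 N (tension)
  F[5-6] = -2429.1505 N (compression)
  Rx@0 = -2777.6400 N
  Ry@0 = -672.6550 N
  Ry@6 = +2176.1650 N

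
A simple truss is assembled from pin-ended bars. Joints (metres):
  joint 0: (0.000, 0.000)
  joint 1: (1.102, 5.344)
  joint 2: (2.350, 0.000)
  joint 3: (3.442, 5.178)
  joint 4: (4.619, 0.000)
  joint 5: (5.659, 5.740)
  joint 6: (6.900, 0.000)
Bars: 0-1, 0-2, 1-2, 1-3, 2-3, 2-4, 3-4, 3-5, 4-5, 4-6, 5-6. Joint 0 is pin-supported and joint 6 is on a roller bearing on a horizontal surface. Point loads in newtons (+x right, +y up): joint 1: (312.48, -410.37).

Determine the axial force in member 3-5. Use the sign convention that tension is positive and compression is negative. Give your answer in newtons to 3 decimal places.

N=7 nodes, M=11 members, R=3 reactions → 2N=14, M+R=14
member 0 (0-1): L=5.4564, (cx,cy)=(0.2020,0.9794)
member 1 (0-2): L=2.3500, (cx,cy)=(1.0000,0.0000)
member 2 (1-2): L=5.4878, (cx,cy)=(0.2274,-0.9738)
member 3 (1-3): L=2.3459, (cx,cy)=(0.9975,-0.0708)
member 4 (2-3): L=5.2919, (cx,cy)=(0.2064,0.9785)
member 5 (2-4): L=2.2690, (cx,cy)=(1.0000,0.0000)
member 6 (3-4): L=5.3101, (cx,cy)=(0.2217,-0.9751)
member 7 (3-5): L=2.2871, (cx,cy)=(0.9693,0.2457)
member 8 (4-5): L=5.8335, (cx,cy)=(0.1783,0.9840)
member 9 (4-6): L=2.2810, (cx,cy)=(1.0000,0.0000)
member 10 (5-6): L=5.8726, (cx,cy)=(0.2113,-0.9774)
solve A·x = −loads:
  F[0-1] = -104.9796 N (compression)
  F[0-2] = +333.6820 N (tension)
  F[1-2] = -296.4316 N (compression)
  F[1-3] = -266.9385 N (compression)
  F[2-3] = +295.0140 N (tension)
  F[2-4] = +205.3922 N (tension)
  F[3-4] = -348.7007 N (compression)
  F[3-5] = -132.1533 N (compression)
  F[4-5] = +345.5630 N (tension)
  F[4-6] = +66.4938 N (tension)
  F[5-6] = -314.6597 N (compression)
  Rx@0 = -312.4800 N
  Ry@0 = +102.8163 N
  Ry@6 = +307.5537 N

-132.153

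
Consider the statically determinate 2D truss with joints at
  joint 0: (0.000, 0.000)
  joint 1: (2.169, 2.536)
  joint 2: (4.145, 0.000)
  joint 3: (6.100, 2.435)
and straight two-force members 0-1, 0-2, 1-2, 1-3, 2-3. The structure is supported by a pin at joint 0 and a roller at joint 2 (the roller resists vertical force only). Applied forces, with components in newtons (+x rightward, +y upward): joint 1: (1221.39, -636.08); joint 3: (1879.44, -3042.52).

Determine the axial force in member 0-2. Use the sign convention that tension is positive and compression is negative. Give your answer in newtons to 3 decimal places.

N=4 nodes, M=5 members, R=3 reactions → 2N=8, M+R=8
member 0 (0-1): L=3.3370, (cx,cy)=(0.6500,0.7600)
member 1 (0-2): L=4.1450, (cx,cy)=(1.0000,0.0000)
member 2 (1-2): L=3.2149, (cx,cy)=(0.6146,-0.7888)
member 3 (1-3): L=3.9323, (cx,cy)=(0.9997,-0.0257)
member 4 (2-3): L=3.1227, (cx,cy)=(0.6261,0.7798)
solve A·x = −loads:
  F[0-1] = +3925.4203 N (tension)
  F[0-2] = +549.3986 N (tension)
  F[1-2] = -4726.1042 N (compression)
  F[1-3] = +4236.2419 N (tension)
  F[2-3] = -3762.2603 N (compression)
  Rx@0 = -3100.8300 N
  Ry@0 = -2983.1397 N
  Ry@2 = +6661.7397 N

549.399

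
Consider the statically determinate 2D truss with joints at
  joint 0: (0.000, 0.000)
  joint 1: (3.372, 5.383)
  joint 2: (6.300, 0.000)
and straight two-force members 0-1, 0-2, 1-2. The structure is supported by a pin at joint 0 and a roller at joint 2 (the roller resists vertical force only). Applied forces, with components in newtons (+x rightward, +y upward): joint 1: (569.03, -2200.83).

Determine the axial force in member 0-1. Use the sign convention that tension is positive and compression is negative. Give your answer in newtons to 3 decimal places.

N=3 nodes, M=3 members, R=3 reactions → 2N=6, M+R=6
member 0 (0-1): L=6.3519, (cx,cy)=(0.5309,0.8475)
member 1 (0-2): L=6.3000, (cx,cy)=(1.0000,0.0000)
member 2 (1-2): L=6.1278, (cx,cy)=(0.4778,-0.8785)
solve A·x = −loads:
  F[0-1] = -633.2552 N (compression)
  F[0-2] = +905.2011 N (tension)
  F[1-2] = -1894.4285 N (compression)
  Rx@0 = -569.0300 N
  Ry@0 = +536.6574 N
  Ry@2 = +1664.1726 N

-633.255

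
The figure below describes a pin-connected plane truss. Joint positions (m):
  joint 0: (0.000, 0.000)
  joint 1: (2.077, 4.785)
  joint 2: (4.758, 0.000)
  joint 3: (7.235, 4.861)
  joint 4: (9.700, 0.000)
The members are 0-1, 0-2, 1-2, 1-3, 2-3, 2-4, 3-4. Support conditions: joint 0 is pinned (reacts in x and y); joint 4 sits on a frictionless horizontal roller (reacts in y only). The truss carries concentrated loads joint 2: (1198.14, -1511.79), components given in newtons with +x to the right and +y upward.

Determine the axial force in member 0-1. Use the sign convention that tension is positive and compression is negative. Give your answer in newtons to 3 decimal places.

N=5 nodes, M=7 members, R=3 reactions → 2N=10, M+R=10
member 0 (0-1): L=5.2163, (cx,cy)=(0.3982,0.9173)
member 1 (0-2): L=4.7580, (cx,cy)=(1.0000,0.0000)
member 2 (1-2): L=5.4849, (cx,cy)=(0.4888,-0.8724)
member 3 (1-3): L=5.1586, (cx,cy)=(0.9999,0.0147)
member 4 (2-3): L=5.4557, (cx,cy)=(0.4540,0.8910)
member 5 (2-4): L=4.9420, (cx,cy)=(1.0000,0.0000)
member 6 (3-4): L=5.4503, (cx,cy)=(0.4523,-0.8919)
solve A·x = −loads:
  F[0-1] = -839.6650 N (compression)
  F[0-2] = +1532.4713 N (tension)
  F[1-2] = +870.0637 N (tension)
  F[1-3] = -759.6989 N (compression)
  F[2-3] = +844.8436 N (tension)
  F[2-4] = +376.0412 N (tension)
  F[3-4] = -831.4523 N (compression)
  Rx@0 = -1198.1400 N
  Ry@0 = +770.2336 N
  Ry@4 = +741.5564 N

-839.665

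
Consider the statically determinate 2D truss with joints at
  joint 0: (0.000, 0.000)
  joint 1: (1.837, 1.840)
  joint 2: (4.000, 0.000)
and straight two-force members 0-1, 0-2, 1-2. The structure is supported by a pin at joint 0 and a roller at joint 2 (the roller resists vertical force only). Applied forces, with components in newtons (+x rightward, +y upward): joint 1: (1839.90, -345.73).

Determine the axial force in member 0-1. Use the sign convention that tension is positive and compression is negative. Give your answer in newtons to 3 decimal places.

N=3 nodes, M=3 members, R=3 reactions → 2N=6, M+R=6
member 0 (0-1): L=2.6000, (cx,cy)=(0.7065,0.7077)
member 1 (0-2): L=4.0000, (cx,cy)=(1.0000,0.0000)
member 2 (1-2): L=2.8397, (cx,cy)=(0.7617,-0.6479)
solve A·x = −loads:
  F[0-1] = +931.7732 N (tension)
  F[0-2] = +1181.5746 N (tension)
  F[1-2] = -1551.2594 N (compression)
  Rx@0 = -1839.9000 N
  Ry@0 = -659.4005 N
  Ry@2 = +1005.1305 N

931.773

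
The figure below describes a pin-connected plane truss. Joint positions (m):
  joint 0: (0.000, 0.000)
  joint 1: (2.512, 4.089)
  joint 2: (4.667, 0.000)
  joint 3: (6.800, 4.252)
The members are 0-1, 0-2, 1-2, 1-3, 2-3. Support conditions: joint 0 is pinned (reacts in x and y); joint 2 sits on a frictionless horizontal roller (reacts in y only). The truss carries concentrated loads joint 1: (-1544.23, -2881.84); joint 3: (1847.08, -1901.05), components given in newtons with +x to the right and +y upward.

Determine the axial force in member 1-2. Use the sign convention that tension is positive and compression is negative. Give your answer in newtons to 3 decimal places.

N=4 nodes, M=5 members, R=3 reactions → 2N=8, M+R=8
member 0 (0-1): L=4.7990, (cx,cy)=(0.5234,0.8521)
member 1 (0-2): L=4.6670, (cx,cy)=(1.0000,0.0000)
member 2 (1-2): L=4.6221, (cx,cy)=(0.4662,-0.8847)
member 3 (1-3): L=4.2911, (cx,cy)=(0.9993,0.0380)
member 4 (2-3): L=4.7570, (cx,cy)=(0.4484,0.8938)
solve A·x = −loads:
  F[0-1] = -154.9073 N (compression)
  F[0-2] = +383.9356 N (tension)
  F[1-2] = -2985.6847 N (compression)
  F[1-3] = +2857.2425 N (tension)
  F[2-3] = -2248.2649 N (compression)
  Rx@0 = -302.8500 N
  Ry@0 = +131.9901 N
  Ry@2 = +4650.8999 N

-2985.685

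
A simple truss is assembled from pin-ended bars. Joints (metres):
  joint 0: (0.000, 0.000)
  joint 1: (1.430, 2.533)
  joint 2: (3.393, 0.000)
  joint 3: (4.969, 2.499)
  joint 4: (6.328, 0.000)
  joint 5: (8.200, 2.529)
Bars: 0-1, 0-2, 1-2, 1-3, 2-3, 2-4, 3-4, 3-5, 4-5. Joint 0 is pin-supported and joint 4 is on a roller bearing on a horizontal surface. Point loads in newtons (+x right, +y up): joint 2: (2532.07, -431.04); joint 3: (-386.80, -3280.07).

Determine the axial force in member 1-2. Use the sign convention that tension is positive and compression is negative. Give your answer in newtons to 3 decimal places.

N=6 nodes, M=9 members, R=3 reactions → 2N=12, M+R=12
member 0 (0-1): L=2.9088, (cx,cy)=(0.4916,0.8708)
member 1 (0-2): L=3.3930, (cx,cy)=(1.0000,0.0000)
member 2 (1-2): L=3.2046, (cx,cy)=(0.6126,-0.7904)
member 3 (1-3): L=3.5392, (cx,cy)=(1.0000,-0.0096)
member 4 (2-3): L=2.9545, (cx,cy)=(0.5334,0.8458)
member 5 (2-4): L=2.9350, (cx,cy)=(1.0000,0.0000)
member 6 (3-4): L=2.8446, (cx,cy)=(0.4777,-0.8785)
member 7 (3-5): L=3.2311, (cx,cy)=(1.0000,0.0093)
member 8 (4-5): L=3.1465, (cx,cy)=(0.5950,0.8038)
solve A·x = −loads:
  F[0-1] = -1213.9242 N (compression)
  F[0-2] = +2742.0538 N (tension)
  F[1-2] = +1354.7198 N (tension)
  F[1-3] = -1426.6928 N (compression)
  F[2-3] = -756.3656 N (compression)
  F[2-4] = +1443.2970 N (tension)
  F[3-4] = -3021.0716 N (compression)
  F[3-5] = -0.0000 N (tension)
  F[4-5] = +0.0000 N (tension)
  Rx@0 = -2145.2700 N
  Ry@0 = +1057.1003 N
  Ry@4 = +2654.0097 N

1354.720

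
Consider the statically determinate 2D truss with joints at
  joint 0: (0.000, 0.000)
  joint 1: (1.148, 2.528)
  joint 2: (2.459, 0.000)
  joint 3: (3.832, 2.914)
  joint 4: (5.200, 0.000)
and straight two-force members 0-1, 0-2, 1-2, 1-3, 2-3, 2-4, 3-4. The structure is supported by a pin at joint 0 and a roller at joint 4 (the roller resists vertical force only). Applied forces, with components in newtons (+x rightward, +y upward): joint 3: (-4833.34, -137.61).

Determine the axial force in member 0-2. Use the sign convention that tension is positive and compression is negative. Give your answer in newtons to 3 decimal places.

N=5 nodes, M=7 members, R=3 reactions → 2N=10, M+R=10
member 0 (0-1): L=2.7765, (cx,cy)=(0.4135,0.9105)
member 1 (0-2): L=2.4590, (cx,cy)=(1.0000,0.0000)
member 2 (1-2): L=2.8477, (cx,cy)=(0.4604,-0.8877)
member 3 (1-3): L=2.7116, (cx,cy)=(0.9898,0.1424)
member 4 (2-3): L=3.2213, (cx,cy)=(0.4262,0.9046)
member 5 (2-4): L=2.7410, (cx,cy)=(1.0000,0.0000)
member 6 (3-4): L=3.2191, (cx,cy)=(0.4250,-0.9052)
solve A·x = −loads:
  F[0-1] = -3014.4842 N (compression)
  F[0-2] = -3586.9193 N (compression)
  F[1-2] = +2689.3600 N (tension)
  F[1-3] = -2510.0790 N (compression)
  F[2-3] = -2639.1572 N (compression)
  F[2-4] = -1223.9334 N (compression)
  F[3-4] = +2880.1207 N (tension)
  Rx@0 = +4833.3400 N
  Ry@0 = +2744.7314 N
  Ry@4 = -2607.1214 N

-3586.919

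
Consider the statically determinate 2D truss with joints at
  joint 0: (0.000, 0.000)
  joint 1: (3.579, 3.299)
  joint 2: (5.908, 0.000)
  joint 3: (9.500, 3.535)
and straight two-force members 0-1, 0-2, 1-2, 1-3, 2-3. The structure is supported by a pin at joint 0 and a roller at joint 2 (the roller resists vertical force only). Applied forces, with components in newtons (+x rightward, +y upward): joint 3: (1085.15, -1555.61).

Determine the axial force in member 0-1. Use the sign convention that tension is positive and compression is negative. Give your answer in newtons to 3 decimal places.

N=4 nodes, M=5 members, R=3 reactions → 2N=8, M+R=8
member 0 (0-1): L=4.8675, (cx,cy)=(0.7353,0.6778)
member 1 (0-2): L=5.9080, (cx,cy)=(1.0000,0.0000)
member 2 (1-2): L=4.0383, (cx,cy)=(0.5767,-0.8169)
member 3 (1-3): L=5.9257, (cx,cy)=(0.9992,0.0398)
member 4 (2-3): L=5.0397, (cx,cy)=(0.7127,0.7014)
solve A·x = −loads:
  F[0-1] = +2353.4664 N (tension)
  F[0-2] = -645.3155 N (compression)
  F[1-2] = -1816.9696 N (compression)
  F[1-3] = +2780.5757 N (tension)
  F[2-3] = -2375.6509 N (compression)
  Rx@0 = -1085.1500 N
  Ry@0 = -1595.0840 N
  Ry@2 = +3150.6940 N

2353.466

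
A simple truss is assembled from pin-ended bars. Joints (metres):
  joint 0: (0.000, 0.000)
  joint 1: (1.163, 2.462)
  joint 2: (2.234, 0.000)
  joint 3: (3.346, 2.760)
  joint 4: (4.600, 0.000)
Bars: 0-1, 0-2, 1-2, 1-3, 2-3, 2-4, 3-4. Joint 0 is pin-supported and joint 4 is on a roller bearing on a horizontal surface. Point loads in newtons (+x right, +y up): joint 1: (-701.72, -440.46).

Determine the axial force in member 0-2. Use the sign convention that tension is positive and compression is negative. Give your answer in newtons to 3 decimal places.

N=5 nodes, M=7 members, R=3 reactions → 2N=10, M+R=10
member 0 (0-1): L=2.7229, (cx,cy)=(0.4271,0.9042)
member 1 (0-2): L=2.2340, (cx,cy)=(1.0000,0.0000)
member 2 (1-2): L=2.6849, (cx,cy)=(0.3989,-0.9170)
member 3 (1-3): L=2.2032, (cx,cy)=(0.9908,0.1353)
member 4 (2-3): L=2.9756, (cx,cy)=(0.3737,0.9275)
member 5 (2-4): L=2.3660, (cx,cy)=(1.0000,0.0000)
member 6 (3-4): L=3.0315, (cx,cy)=(0.4137,-0.9104)
solve A·x = −loads:
  F[0-1] = -779.3387 N (compression)
  F[0-2] = -368.8465 N (compression)
  F[1-2] = +323.8097 N (tension)
  F[1-3] = +241.9006 N (tension)
  F[2-3] = -320.1254 N (compression)
  F[2-4] = -120.0446 N (compression)
  F[3-4] = +290.2054 N (tension)
  Rx@0 = +701.7200 N
  Ry@0 = +704.6730 N
  Ry@4 = -264.2130 N

-368.846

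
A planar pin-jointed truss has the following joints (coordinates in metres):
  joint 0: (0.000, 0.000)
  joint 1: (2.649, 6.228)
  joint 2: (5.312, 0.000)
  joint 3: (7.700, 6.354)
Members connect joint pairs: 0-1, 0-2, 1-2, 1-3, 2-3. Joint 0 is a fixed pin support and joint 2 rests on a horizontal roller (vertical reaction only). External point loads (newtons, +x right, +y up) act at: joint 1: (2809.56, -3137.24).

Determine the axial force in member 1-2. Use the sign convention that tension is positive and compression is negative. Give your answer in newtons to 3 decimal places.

N=4 nodes, M=5 members, R=3 reactions → 2N=8, M+R=8
member 0 (0-1): L=6.7680, (cx,cy)=(0.3914,0.9202)
member 1 (0-2): L=5.3120, (cx,cy)=(1.0000,0.0000)
member 2 (1-2): L=6.7734, (cx,cy)=(0.3932,-0.9195)
member 3 (1-3): L=5.0526, (cx,cy)=(0.9997,0.0249)
member 4 (2-3): L=6.7879, (cx,cy)=(0.3518,0.9361)
solve A·x = −loads:
  F[0-1] = +1870.5171 N (tension)
  F[0-2] = +2077.4332 N (tension)
  F[1-2] = -5284.0326 N (compression)
  F[1-3] = +0.0000 N (tension)
  F[2-3] = +0.0000 N (tension)
  Rx@0 = -2809.5600 N
  Ry@0 = -1721.2857 N
  Ry@2 = +4858.5257 N

-5284.033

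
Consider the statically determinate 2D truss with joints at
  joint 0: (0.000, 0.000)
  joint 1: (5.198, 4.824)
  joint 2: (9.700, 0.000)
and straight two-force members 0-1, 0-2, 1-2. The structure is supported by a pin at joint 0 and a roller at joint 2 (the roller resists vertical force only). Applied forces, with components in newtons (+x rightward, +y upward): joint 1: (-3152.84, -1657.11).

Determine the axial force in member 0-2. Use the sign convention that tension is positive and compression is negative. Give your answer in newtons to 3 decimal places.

-634.576

N=3 nodes, M=3 members, R=3 reactions → 2N=6, M+R=6
member 0 (0-1): L=7.0916, (cx,cy)=(0.7330,0.6802)
member 1 (0-2): L=9.7000, (cx,cy)=(1.0000,0.0000)
member 2 (1-2): L=6.5984, (cx,cy)=(0.6823,-0.7311)
solve A·x = −loads:
  F[0-1] = -3435.6317 N (compression)
  F[0-2] = -634.5759 N (compression)
  F[1-2] = +930.0733 N (tension)
  Rx@0 = +3152.8400 N
  Ry@0 = +2337.0731 N
  Ry@2 = -679.9631 N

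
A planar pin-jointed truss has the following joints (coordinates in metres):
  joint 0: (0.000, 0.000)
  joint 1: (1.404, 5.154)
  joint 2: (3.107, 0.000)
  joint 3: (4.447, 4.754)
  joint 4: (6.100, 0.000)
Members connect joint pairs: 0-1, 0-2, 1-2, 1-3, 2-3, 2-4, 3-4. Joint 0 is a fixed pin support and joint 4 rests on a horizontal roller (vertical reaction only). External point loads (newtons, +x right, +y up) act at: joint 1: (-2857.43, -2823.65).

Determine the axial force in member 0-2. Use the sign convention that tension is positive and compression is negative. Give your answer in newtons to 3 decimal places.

-1607.603

N=5 nodes, M=7 members, R=3 reactions → 2N=10, M+R=10
member 0 (0-1): L=5.3418, (cx,cy)=(0.2628,0.9648)
member 1 (0-2): L=3.1070, (cx,cy)=(1.0000,0.0000)
member 2 (1-2): L=5.4281, (cx,cy)=(0.3137,-0.9495)
member 3 (1-3): L=3.0692, (cx,cy)=(0.9915,-0.1303)
member 4 (2-3): L=4.9392, (cx,cy)=(0.2713,0.9625)
member 5 (2-4): L=2.9930, (cx,cy)=(1.0000,0.0000)
member 6 (3-4): L=5.0332, (cx,cy)=(0.3284,-0.9445)
solve A·x = −loads:
  F[0-1] = -4755.2282 N (compression)
  F[0-2] = -1607.6026 N (compression)
  F[1-2] = +1709.9284 N (tension)
  F[1-3] = +1080.3447 N (tension)
  F[2-3] = -1686.8567 N (compression)
  F[2-4] = -613.4917 N (compression)
  F[3-4] = +1868.0070 N (tension)
  Rx@0 = +2857.4300 N
  Ry@0 = +4588.0417 N
  Ry@4 = -1764.3917 N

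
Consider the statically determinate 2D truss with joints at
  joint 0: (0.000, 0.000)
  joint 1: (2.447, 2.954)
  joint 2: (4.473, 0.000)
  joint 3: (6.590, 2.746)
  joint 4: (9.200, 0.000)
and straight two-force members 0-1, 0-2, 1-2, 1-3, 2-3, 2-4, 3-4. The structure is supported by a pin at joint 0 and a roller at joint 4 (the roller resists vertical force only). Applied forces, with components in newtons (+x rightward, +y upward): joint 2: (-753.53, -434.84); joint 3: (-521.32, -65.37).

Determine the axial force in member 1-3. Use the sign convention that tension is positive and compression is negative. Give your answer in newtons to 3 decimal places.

N=5 nodes, M=7 members, R=3 reactions → 2N=10, M+R=10
member 0 (0-1): L=3.8359, (cx,cy)=(0.6379,0.7701)
member 1 (0-2): L=4.4730, (cx,cy)=(1.0000,0.0000)
member 2 (1-2): L=3.5820, (cx,cy)=(0.5656,-0.8247)
member 3 (1-3): L=4.1482, (cx,cy)=(0.9987,-0.0501)
member 4 (2-3): L=3.4673, (cx,cy)=(0.6106,0.7920)
member 5 (2-4): L=4.7270, (cx,cy)=(1.0000,0.0000)
member 6 (3-4): L=3.7885, (cx,cy)=(0.6889,-0.7248)
solve A·x = −loads:
  F[0-1] = -516.2594 N (compression)
  F[0-2] = -945.5152 N (compression)
  F[1-2] = +520.0490 N (tension)
  F[1-3] = -624.2621 N (compression)
  F[2-3] = +7.5353 N (tension)
  F[2-4] = +97.5561 N (tension)
  F[3-4] = -141.6052 N (compression)
  Rx@0 = +1274.8500 N
  Ry@0 = +397.5706 N
  Ry@4 = +102.6394 N

-624.262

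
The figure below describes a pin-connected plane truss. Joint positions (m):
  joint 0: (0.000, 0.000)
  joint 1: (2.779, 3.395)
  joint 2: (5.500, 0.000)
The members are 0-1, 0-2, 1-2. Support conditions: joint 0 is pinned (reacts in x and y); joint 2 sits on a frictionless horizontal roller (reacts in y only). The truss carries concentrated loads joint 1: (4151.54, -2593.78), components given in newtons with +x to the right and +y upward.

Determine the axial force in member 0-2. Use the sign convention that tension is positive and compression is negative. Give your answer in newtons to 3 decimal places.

3104.263

N=3 nodes, M=3 members, R=3 reactions → 2N=6, M+R=6
member 0 (0-1): L=4.3874, (cx,cy)=(0.6334,0.7738)
member 1 (0-2): L=5.5000, (cx,cy)=(1.0000,0.0000)
member 2 (1-2): L=4.3508, (cx,cy)=(0.6254,-0.7803)
solve A·x = −loads:
  F[0-1] = +1653.3907 N (tension)
  F[0-2] = +3104.2632 N (tension)
  F[1-2] = -4963.6799 N (compression)
  Rx@0 = -4151.5400 N
  Ry@0 = -1279.4187 N
  Ry@2 = +3873.1987 N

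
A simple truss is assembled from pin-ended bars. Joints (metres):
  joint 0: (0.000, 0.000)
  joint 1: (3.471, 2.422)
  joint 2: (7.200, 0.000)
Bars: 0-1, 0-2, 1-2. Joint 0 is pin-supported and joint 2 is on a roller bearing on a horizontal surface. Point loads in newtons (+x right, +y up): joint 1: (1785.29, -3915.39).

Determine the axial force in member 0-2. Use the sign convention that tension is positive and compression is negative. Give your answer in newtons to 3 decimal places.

N=3 nodes, M=3 members, R=3 reactions → 2N=6, M+R=6
member 0 (0-1): L=4.2325, (cx,cy)=(0.8201,0.5722)
member 1 (0-2): L=7.2000, (cx,cy)=(1.0000,0.0000)
member 2 (1-2): L=4.4465, (cx,cy)=(0.8386,-0.5447)
solve A·x = −loads:
  F[0-1] = -2494.2196 N (compression)
  F[0-2] = +3830.7638 N (tension)
  F[1-2] = -4567.8631 N (compression)
  Rx@0 = -1785.2900 N
  Ry@0 = +1427.2940 N
  Ry@2 = +2488.0960 N

3830.764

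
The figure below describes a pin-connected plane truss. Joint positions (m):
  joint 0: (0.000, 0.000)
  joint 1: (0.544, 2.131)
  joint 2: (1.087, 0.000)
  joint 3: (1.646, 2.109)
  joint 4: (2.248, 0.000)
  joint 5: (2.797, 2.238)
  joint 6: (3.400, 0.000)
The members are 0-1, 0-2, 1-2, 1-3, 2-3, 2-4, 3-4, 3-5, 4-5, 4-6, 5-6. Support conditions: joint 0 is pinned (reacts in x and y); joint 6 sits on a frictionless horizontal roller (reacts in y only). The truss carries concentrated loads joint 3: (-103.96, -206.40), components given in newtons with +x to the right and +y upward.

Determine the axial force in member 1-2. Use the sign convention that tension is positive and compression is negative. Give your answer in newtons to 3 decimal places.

N=7 nodes, M=11 members, R=3 reactions → 2N=14, M+R=14
member 0 (0-1): L=2.1993, (cx,cy)=(0.2473,0.9689)
member 1 (0-2): L=1.0870, (cx,cy)=(1.0000,0.0000)
member 2 (1-2): L=2.1991, (cx,cy)=(0.2469,-0.9690)
member 3 (1-3): L=1.1022, (cx,cy)=(0.9998,-0.0200)
member 4 (2-3): L=2.1818, (cx,cy)=(0.2562,0.9666)
member 5 (2-4): L=1.1610, (cx,cy)=(1.0000,0.0000)
member 6 (3-4): L=2.1932, (cx,cy)=(0.2745,-0.9616)
member 7 (3-5): L=1.1582, (cx,cy)=(0.9938,0.1114)
member 8 (4-5): L=2.3044, (cx,cy)=(0.2382,0.9712)
member 9 (4-6): L=1.1520, (cx,cy)=(1.0000,0.0000)
member 10 (5-6): L=2.3178, (cx,cy)=(0.2602,-0.9656)
solve A·x = −loads:
  F[0-1] = -176.4466 N (compression)
  F[0-2] = -60.3165 N (compression)
  F[1-2] = +178.2326 N (tension)
  F[1-3] = -87.6702 N (compression)
  F[2-3] = -178.6777 N (compression)
  F[2-4] = +29.4713 N (tension)
  F[3-4] = -39.0376 N (compression)
  F[3-5] = -18.8737 N (compression)
  F[4-5] = +38.6512 N (tension)
  F[4-6] = +9.5478 N (tension)
  F[5-6] = -36.6998 N (compression)
  Rx@0 = +103.9600 N
  Ry@0 = +170.9639 N
  Ry@6 = +35.4361 N

178.233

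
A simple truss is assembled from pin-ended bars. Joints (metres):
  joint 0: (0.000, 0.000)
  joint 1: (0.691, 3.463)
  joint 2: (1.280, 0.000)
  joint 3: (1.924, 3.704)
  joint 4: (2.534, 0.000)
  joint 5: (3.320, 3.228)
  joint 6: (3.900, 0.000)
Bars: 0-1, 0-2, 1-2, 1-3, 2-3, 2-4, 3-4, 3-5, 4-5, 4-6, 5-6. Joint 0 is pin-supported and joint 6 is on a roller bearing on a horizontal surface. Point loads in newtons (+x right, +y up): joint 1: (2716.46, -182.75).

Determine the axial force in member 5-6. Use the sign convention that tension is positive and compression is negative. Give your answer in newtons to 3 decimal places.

-2483.602

N=7 nodes, M=11 members, R=3 reactions → 2N=14, M+R=14
member 0 (0-1): L=3.5313, (cx,cy)=(0.1957,0.9807)
member 1 (0-2): L=1.2800, (cx,cy)=(1.0000,0.0000)
member 2 (1-2): L=3.5127, (cx,cy)=(0.1677,-0.9858)
member 3 (1-3): L=1.2563, (cx,cy)=(0.9814,0.1918)
member 4 (2-3): L=3.7596, (cx,cy)=(0.1713,0.9852)
member 5 (2-4): L=1.2540, (cx,cy)=(1.0000,0.0000)
member 6 (3-4): L=3.7539, (cx,cy)=(0.1625,-0.9867)
member 7 (3-5): L=1.4749, (cx,cy)=(0.9465,-0.3227)
member 8 (4-5): L=3.3223, (cx,cy)=(0.2366,0.9716)
member 9 (4-6): L=1.3660, (cx,cy)=(1.0000,0.0000)
member 10 (5-6): L=3.2797, (cx,cy)=(0.1768,-0.9842)
solve A·x = −loads:
  F[0-1] = +2306.2926 N (tension)
  F[0-2] = +2265.1636 N (tension)
  F[1-2] = -2834.4363 N (compression)
  F[1-3] = -1823.7675 N (compression)
  F[2-3] = +2836.2276 N (tension)
  F[2-4] = +1304.0622 N (tension)
  F[3-4] = -2147.3235 N (compression)
  F[3-5] = -1009.1234 N (compression)
  F[4-5] = +2180.6896 N (tension)
  F[4-6] = +439.2147 N (tension)
  F[5-6] = -2483.6019 N (compression)
  Rx@0 = -2716.4600 N
  Ry@0 = -2261.7067 N
  Ry@6 = +2444.4567 N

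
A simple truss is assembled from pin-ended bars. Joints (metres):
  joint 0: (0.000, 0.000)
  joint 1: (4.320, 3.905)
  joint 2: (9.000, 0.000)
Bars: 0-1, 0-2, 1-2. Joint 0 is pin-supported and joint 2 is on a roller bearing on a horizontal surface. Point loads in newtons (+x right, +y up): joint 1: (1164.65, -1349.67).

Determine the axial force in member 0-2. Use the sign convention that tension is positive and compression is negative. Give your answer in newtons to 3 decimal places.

N=3 nodes, M=3 members, R=3 reactions → 2N=6, M+R=6
member 0 (0-1): L=5.8234, (cx,cy)=(0.7418,0.6706)
member 1 (0-2): L=9.0000, (cx,cy)=(1.0000,0.0000)
member 2 (1-2): L=6.0952, (cx,cy)=(0.7678,-0.6407)
solve A·x = −loads:
  F[0-1] = -293.0312 N (compression)
  F[0-2] = +1382.0325 N (tension)
  F[1-2] = -1799.9488 N (compression)
  Rx@0 = -1164.6500 N
  Ry@0 = +196.4997 N
  Ry@2 = +1153.1703 N

1382.033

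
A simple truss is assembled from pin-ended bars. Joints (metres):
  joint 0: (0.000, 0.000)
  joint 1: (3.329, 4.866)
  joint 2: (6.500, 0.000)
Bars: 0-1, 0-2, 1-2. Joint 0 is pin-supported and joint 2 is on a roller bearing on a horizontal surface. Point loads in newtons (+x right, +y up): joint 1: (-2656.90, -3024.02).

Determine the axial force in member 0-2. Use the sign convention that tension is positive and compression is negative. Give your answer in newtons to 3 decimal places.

-286.884

N=3 nodes, M=3 members, R=3 reactions → 2N=6, M+R=6
member 0 (0-1): L=5.8958, (cx,cy)=(0.5646,0.8253)
member 1 (0-2): L=6.5000, (cx,cy)=(1.0000,0.0000)
member 2 (1-2): L=5.8080, (cx,cy)=(0.5460,-0.8378)
solve A·x = −loads:
  F[0-1] = -4197.3828 N (compression)
  F[0-2] = -286.8841 N (compression)
  F[1-2] = +525.4592 N (tension)
  Rx@0 = +2656.9000 N
  Ry@0 = +3464.2527 N
  Ry@2 = -440.2327 N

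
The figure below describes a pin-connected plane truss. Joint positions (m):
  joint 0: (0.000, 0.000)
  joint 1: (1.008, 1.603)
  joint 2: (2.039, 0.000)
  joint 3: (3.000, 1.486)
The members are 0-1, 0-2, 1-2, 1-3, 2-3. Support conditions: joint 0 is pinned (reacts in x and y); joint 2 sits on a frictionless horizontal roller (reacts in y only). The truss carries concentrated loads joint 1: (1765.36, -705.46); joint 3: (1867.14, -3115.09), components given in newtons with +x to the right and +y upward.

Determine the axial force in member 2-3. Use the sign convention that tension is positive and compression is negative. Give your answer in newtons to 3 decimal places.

N=4 nodes, M=5 members, R=3 reactions → 2N=8, M+R=8
member 0 (0-1): L=1.8936, (cx,cy)=(0.5323,0.8465)
member 1 (0-2): L=2.0390, (cx,cy)=(1.0000,0.0000)
member 2 (1-2): L=1.9059, (cx,cy)=(0.5409,-0.8411)
member 3 (1-3): L=1.9954, (cx,cy)=(0.9983,-0.0586)
member 4 (2-3): L=1.7697, (cx,cy)=(0.5430,0.8397)
solve A·x = −loads:
  F[0-1] = +4559.8310 N (tension)
  F[0-2] = +1205.1973 N (tension)
  F[1-2] = -5689.4841 N (compression)
  F[1-3] = +3746.0753 N (tension)
  F[2-3] = -3448.1605 N (compression)
  Rx@0 = -3632.5000 N
  Ry@0 = -3860.0855 N
  Ry@2 = +7680.6355 N

-3448.160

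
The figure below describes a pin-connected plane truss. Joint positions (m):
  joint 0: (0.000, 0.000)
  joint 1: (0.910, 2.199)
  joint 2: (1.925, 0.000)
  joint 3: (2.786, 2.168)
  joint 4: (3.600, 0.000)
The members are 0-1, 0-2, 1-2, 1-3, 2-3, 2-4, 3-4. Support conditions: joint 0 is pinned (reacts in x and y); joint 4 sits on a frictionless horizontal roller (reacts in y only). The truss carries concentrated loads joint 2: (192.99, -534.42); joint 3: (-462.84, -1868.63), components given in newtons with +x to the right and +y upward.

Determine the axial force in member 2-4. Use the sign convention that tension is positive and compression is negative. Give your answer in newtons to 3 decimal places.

N=5 nodes, M=7 members, R=3 reactions → 2N=10, M+R=10
member 0 (0-1): L=2.3799, (cx,cy)=(0.3824,0.9240)
member 1 (0-2): L=1.9250, (cx,cy)=(1.0000,0.0000)
member 2 (1-2): L=2.4219, (cx,cy)=(0.4191,-0.9079)
member 3 (1-3): L=1.8763, (cx,cy)=(0.9999,-0.0165)
member 4 (2-3): L=2.3327, (cx,cy)=(0.3691,0.9294)
member 5 (2-4): L=1.6750, (cx,cy)=(1.0000,0.0000)
member 6 (3-4): L=2.3158, (cx,cy)=(0.3515,-0.9362)
solve A·x = −loads:
  F[0-1] = -1028.0276 N (compression)
  F[0-2] = +123.2436 N (tension)
  F[1-2] = +1061.4611 N (tension)
  F[1-3] = -838.0498 N (compression)
  F[2-3] = -461.9488 N (compression)
  F[2-4] = +545.5999 N (tension)
  F[3-4] = -1552.1958 N (compression)
  Rx@0 = +269.8500 N
  Ry@0 = +949.9043 N
  Ry@4 = +1453.1457 N

545.600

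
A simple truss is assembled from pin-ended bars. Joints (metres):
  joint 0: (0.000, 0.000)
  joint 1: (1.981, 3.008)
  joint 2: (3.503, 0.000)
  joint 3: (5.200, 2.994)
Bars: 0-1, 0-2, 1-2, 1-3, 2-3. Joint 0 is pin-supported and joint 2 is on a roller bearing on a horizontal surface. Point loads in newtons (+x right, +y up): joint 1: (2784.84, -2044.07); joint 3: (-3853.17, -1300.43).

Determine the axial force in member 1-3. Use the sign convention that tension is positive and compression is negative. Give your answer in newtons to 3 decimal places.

-3108.453

N=4 nodes, M=5 members, R=3 reactions → 2N=8, M+R=8
member 0 (0-1): L=3.6017, (cx,cy)=(0.5500,0.8352)
member 1 (0-2): L=3.5030, (cx,cy)=(1.0000,0.0000)
member 2 (1-2): L=3.3711, (cx,cy)=(0.4515,-0.8923)
member 3 (1-3): L=3.2190, (cx,cy)=(1.0000,-0.0043)
member 4 (2-3): L=3.4415, (cx,cy)=(0.4931,0.8700)
solve A·x = −loads:
  F[0-1] = -1389.0853 N (compression)
  F[0-2] = -304.3134 N (compression)
  F[1-2] = -975.5321 N (compression)
  F[1-3] = -3108.4527 N (compression)
  F[2-3] = -1510.3343 N (compression)
  Rx@0 = +1068.3300 N
  Ry@0 = +1160.1019 N
  Ry@2 = +2184.3981 N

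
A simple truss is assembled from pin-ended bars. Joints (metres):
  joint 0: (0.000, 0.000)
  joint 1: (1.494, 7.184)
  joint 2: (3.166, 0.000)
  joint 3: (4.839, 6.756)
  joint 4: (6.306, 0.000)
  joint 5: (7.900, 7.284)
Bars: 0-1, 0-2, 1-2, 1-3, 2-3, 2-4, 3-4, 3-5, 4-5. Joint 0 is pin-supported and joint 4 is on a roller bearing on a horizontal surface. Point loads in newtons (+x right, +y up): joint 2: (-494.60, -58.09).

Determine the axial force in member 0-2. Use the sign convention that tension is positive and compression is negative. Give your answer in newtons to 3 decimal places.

-488.585

N=6 nodes, M=9 members, R=3 reactions → 2N=12, M+R=12
member 0 (0-1): L=7.3377, (cx,cy)=(0.2036,0.9791)
member 1 (0-2): L=3.1660, (cx,cy)=(1.0000,0.0000)
member 2 (1-2): L=7.3760, (cx,cy)=(0.2267,-0.9740)
member 3 (1-3): L=3.3723, (cx,cy)=(0.9919,-0.1269)
member 4 (2-3): L=6.9601, (cx,cy)=(0.2404,0.9707)
member 5 (2-4): L=3.1400, (cx,cy)=(1.0000,0.0000)
member 6 (3-4): L=6.9134, (cx,cy)=(0.2122,-0.9772)
member 7 (3-5): L=3.1062, (cx,cy)=(0.9854,0.1700)
member 8 (4-5): L=7.4564, (cx,cy)=(0.2138,0.9769)
solve A·x = −loads:
  F[0-1] = -29.5441 N (compression)
  F[0-2] = -488.5846 N (compression)
  F[1-2] = +31.4244 N (tension)
  F[1-3] = -13.2458 N (compression)
  F[2-3] = +28.3138 N (tension)
  F[2-4] = +6.3328 N (tension)
  F[3-4] = -29.8444 N (compression)
  F[3-5] = -0.0000 N (tension)
  F[4-5] = +0.0000 N (tension)
  Rx@0 = +494.6000 N
  Ry@0 = +28.9252 N
  Ry@4 = +29.1648 N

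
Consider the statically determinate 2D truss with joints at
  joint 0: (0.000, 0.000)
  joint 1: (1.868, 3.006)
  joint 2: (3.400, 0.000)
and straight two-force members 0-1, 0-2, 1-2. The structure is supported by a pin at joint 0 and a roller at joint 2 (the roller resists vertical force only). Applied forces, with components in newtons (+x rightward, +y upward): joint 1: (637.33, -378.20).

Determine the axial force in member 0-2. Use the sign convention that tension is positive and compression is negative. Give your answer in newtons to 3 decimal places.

393.072

N=3 nodes, M=3 members, R=3 reactions → 2N=6, M+R=6
member 0 (0-1): L=3.5391, (cx,cy)=(0.5278,0.8494)
member 1 (0-2): L=3.4000, (cx,cy)=(1.0000,0.0000)
member 2 (1-2): L=3.3739, (cx,cy)=(0.4541,-0.8910)
solve A·x = −loads:
  F[0-1] = +462.7742 N (tension)
  F[0-2] = +393.0718 N (tension)
  F[1-2] = -865.6505 N (compression)
  Rx@0 = -637.3300 N
  Ry@0 = -393.0622 N
  Ry@2 = +771.2622 N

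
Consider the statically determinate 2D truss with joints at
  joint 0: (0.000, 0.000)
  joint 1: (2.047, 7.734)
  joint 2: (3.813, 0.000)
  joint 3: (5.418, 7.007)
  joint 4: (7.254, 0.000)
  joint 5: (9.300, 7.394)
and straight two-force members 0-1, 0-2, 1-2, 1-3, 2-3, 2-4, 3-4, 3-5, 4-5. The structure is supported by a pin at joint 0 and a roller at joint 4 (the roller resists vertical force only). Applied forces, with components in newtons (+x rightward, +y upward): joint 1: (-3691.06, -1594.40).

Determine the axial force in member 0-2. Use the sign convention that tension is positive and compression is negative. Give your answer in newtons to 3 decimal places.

-2346.568

N=6 nodes, M=9 members, R=3 reactions → 2N=12, M+R=12
member 0 (0-1): L=8.0003, (cx,cy)=(0.2559,0.9667)
member 1 (0-2): L=3.8130, (cx,cy)=(1.0000,0.0000)
member 2 (1-2): L=7.9331, (cx,cy)=(0.2226,-0.9749)
member 3 (1-3): L=3.4485, (cx,cy)=(0.9775,-0.2108)
member 4 (2-3): L=7.1885, (cx,cy)=(0.2233,0.9748)
member 5 (2-4): L=3.4410, (cx,cy)=(1.0000,0.0000)
member 6 (3-4): L=7.2435, (cx,cy)=(0.2535,-0.9673)
member 7 (3-5): L=3.9012, (cx,cy)=(0.9951,0.0992)
member 8 (4-5): L=7.6719, (cx,cy)=(0.2667,0.9638)
solve A·x = −loads:
  F[0-1] = -5254.6921 N (compression)
  F[0-2] = -2346.5678 N (compression)
  F[1-2] = +3214.2799 N (tension)
  F[1-3] = +1668.5276 N (tension)
  F[2-3] = -3214.7789 N (compression)
  F[2-4] = -913.2512 N (compression)
  F[3-4] = +3603.0372 N (tension)
  F[3-5] = +0.0000 N (tension)
  F[4-5] = -0.0000 N (compression)
  Rx@0 = +3691.0600 N
  Ry@0 = +5079.7765 N
  Ry@4 = -3485.3765 N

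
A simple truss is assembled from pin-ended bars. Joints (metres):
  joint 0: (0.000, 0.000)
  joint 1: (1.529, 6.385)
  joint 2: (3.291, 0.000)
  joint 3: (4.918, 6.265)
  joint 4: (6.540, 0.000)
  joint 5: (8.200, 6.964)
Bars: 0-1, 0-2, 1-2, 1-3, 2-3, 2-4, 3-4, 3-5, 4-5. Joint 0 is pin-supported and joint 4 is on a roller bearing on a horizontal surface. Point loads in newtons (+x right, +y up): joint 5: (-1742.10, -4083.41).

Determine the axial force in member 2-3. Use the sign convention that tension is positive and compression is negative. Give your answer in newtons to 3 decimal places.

N=6 nodes, M=9 members, R=3 reactions → 2N=12, M+R=12
member 0 (0-1): L=6.5655, (cx,cy)=(0.2329,0.9725)
member 1 (0-2): L=3.2910, (cx,cy)=(1.0000,0.0000)
member 2 (1-2): L=6.6237, (cx,cy)=(0.2660,-0.9640)
member 3 (1-3): L=3.3911, (cx,cy)=(0.9994,-0.0354)
member 4 (2-3): L=6.4728, (cx,cy)=(0.2514,0.9679)
member 5 (2-4): L=3.2490, (cx,cy)=(1.0000,0.0000)
member 6 (3-4): L=6.4716, (cx,cy)=(0.2506,-0.9681)
member 7 (3-5): L=3.3556, (cx,cy)=(0.9781,0.2083)
member 8 (4-5): L=7.1591, (cx,cy)=(0.2319,0.9727)
solve A·x = −loads:
  F[0-1] = -841.7251 N (compression)
  F[0-2] = -1546.0763 N (compression)
  F[1-2] = +864.8297 N (tension)
  F[1-3] = -426.3493 N (compression)
  F[2-3] = -861.3223 N (compression)
  F[2-4] = -1099.5167 N (compression)
  F[3-4] = +667.4006 N (tension)
  F[3-5] = -828.0213 N (compression)
  F[4-5] = -4020.5005 N (compression)
  Rx@0 = +1742.1000 N
  Ry@0 = +818.5816 N
  Ry@4 = +3264.8284 N

-861.322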